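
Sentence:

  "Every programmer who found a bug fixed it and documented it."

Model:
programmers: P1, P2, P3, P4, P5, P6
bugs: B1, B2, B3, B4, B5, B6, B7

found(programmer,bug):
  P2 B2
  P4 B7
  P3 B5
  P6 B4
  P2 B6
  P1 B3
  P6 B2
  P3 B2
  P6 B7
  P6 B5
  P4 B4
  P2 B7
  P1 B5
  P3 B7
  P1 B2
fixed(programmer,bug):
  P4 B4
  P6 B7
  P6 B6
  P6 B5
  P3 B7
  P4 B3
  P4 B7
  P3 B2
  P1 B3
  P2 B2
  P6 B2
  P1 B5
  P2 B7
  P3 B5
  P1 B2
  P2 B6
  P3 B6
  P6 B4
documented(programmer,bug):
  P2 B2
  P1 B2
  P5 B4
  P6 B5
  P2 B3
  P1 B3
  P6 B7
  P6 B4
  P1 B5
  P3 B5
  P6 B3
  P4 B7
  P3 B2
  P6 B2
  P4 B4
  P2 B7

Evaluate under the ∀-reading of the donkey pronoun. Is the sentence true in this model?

"it" takes "a bug" as antecedent — a donkey pronoun bound across the clause boundary.
Strong reading: for every (p,b) with found(p,b), fixed(p,b) ∧ documented(p,b).
Restrictor pairs: (P1,B2) ✓  (P1,B3) ✓  (P1,B5) ✓  (P2,B2) ✓  (P2,B6) ✗  (P2,B7) ✓  (P3,B2) ✓  (P3,B5) ✓  (P3,B7) ✗  (P4,B4) ✓  (P4,B7) ✓  (P6,B2) ✓  (P6,B4) ✓  (P6,B5) ✓  (P6,B7) ✓
Counterexample: (P2,B6) is in found but fails the scope.

False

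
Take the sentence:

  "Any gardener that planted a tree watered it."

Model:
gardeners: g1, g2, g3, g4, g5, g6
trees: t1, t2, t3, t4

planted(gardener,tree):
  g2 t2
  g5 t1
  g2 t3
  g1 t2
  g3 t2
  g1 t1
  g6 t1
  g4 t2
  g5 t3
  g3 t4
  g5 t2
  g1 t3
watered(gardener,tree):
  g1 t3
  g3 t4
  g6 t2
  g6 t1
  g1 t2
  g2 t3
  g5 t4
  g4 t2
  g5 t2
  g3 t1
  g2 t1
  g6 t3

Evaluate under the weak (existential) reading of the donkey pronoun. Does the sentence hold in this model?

True

"it" takes "a tree" as antecedent — a donkey pronoun bound across the clause boundary.
Weak reading: every gardener g with some planted-tree has at least one planted-tree t such that watered(g,t).
Per gardener: g1:✓  g2:✓  g3:✓  g4:✓  g5:✓  g6:✓
Every gardener in the restrictor has a witness.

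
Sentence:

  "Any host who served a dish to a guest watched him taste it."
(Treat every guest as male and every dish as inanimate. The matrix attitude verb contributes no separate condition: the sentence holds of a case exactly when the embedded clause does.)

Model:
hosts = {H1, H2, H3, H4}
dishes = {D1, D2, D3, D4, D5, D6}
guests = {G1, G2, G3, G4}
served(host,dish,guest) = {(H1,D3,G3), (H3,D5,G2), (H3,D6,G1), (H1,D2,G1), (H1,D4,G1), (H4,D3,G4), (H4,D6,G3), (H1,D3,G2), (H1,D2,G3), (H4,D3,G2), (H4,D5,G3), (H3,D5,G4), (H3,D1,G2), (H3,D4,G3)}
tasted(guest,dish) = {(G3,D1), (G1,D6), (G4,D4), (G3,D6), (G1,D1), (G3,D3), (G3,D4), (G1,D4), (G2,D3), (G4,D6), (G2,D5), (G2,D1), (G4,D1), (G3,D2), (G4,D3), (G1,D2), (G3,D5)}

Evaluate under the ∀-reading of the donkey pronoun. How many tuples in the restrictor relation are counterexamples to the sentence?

"him" takes "a guest" as antecedent and "it" takes "a dish"; both are donkey pronouns co-varying with the restrictor.
Strong reading: for every (h,d,g) with served(h,d,g), tasted(g,d).
Restrictor triples: (H1,D2,G1)→tasted(G1,D2) ✓  (H1,D2,G3)→tasted(G3,D2) ✓  (H1,D3,G2)→tasted(G2,D3) ✓  (H1,D3,G3)→tasted(G3,D3) ✓  (H1,D4,G1)→tasted(G1,D4) ✓  (H3,D1,G2)→tasted(G2,D1) ✓  (H3,D4,G3)→tasted(G3,D4) ✓  (H3,D5,G2)→tasted(G2,D5) ✓  (H3,D5,G4)→tasted(G4,D5) ✗  (H3,D6,G1)→tasted(G1,D6) ✓  (H4,D3,G2)→tasted(G2,D3) ✓  (H4,D3,G4)→tasted(G4,D3) ✓  (H4,D5,G3)→tasted(G3,D5) ✓  (H4,D6,G3)→tasted(G3,D6) ✓
Counterexamples (restrictor triples failing the scope): 1.

1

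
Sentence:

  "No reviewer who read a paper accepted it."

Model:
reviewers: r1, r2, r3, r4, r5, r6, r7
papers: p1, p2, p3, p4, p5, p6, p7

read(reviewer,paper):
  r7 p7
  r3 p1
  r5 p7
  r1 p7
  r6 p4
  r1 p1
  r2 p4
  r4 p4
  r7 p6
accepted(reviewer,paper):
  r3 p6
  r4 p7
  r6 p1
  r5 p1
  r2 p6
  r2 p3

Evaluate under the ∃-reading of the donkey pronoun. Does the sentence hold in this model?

"it" takes "a paper" as antecedent — a donkey pronoun bound across the clause boundary.
Truth condition: for no (r,p) with read(r,p) does accepted(r,p) hold.
Restrictor pairs — does the scope hold? (r1,p1):fails  (r1,p7):fails  (r2,p4):fails  (r3,p1):fails  (r4,p4):fails  (r5,p7):fails  (r6,p4):fails  (r7,p6):fails  (r7,p7):fails
Scope holds for no restrictor pair, so the sentence is true.

True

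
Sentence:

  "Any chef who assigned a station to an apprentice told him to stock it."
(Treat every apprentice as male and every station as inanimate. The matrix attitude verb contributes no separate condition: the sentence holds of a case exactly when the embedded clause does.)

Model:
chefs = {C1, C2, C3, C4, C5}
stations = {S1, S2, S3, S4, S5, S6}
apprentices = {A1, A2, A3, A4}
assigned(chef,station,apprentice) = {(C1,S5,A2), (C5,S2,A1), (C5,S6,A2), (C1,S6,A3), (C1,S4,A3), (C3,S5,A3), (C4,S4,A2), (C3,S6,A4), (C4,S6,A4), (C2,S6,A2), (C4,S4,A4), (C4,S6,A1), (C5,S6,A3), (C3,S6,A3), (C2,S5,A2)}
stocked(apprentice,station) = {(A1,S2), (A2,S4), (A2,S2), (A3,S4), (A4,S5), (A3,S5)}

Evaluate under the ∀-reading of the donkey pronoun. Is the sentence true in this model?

"him" takes "an apprentice" as antecedent and "it" takes "a station"; both are donkey pronouns co-varying with the restrictor.
Strong reading: for every (c,s,a) with assigned(c,s,a), stocked(a,s).
Restrictor triples: (C1,S4,A3)→stocked(A3,S4) ✓  (C1,S5,A2)→stocked(A2,S5) ✗  (C1,S6,A3)→stocked(A3,S6) ✗  (C2,S5,A2)→stocked(A2,S5) ✗  (C2,S6,A2)→stocked(A2,S6) ✗  (C3,S5,A3)→stocked(A3,S5) ✓  (C3,S6,A3)→stocked(A3,S6) ✗  (C3,S6,A4)→stocked(A4,S6) ✗  (C4,S4,A2)→stocked(A2,S4) ✓  (C4,S4,A4)→stocked(A4,S4) ✗  (C4,S6,A1)→stocked(A1,S6) ✗  (C4,S6,A4)→stocked(A4,S6) ✗  (C5,S2,A1)→stocked(A1,S2) ✓  (C5,S6,A2)→stocked(A2,S6) ✗  (C5,S6,A3)→stocked(A3,S6) ✗
Counterexample: (C1,S5,A2) — stocked(A2,S5) does not hold.

False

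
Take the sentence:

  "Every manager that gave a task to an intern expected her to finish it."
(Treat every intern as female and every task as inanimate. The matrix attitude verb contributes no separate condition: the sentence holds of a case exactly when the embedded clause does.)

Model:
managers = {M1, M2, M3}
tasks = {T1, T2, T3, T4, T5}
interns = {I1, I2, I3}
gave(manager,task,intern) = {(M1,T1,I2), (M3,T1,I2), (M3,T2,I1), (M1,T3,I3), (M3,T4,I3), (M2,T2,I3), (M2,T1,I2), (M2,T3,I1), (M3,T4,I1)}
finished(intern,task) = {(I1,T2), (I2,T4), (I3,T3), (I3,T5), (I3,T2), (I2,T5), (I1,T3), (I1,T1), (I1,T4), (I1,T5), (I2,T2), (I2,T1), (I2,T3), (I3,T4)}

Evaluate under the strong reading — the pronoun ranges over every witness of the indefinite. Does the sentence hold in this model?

"her" takes "an intern" as antecedent and "it" takes "a task"; both are donkey pronouns co-varying with the restrictor.
Strong reading: for every (m,t,i) with gave(m,t,i), finished(i,t).
Restrictor triples: (M1,T1,I2)→finished(I2,T1) ✓  (M1,T3,I3)→finished(I3,T3) ✓  (M2,T1,I2)→finished(I2,T1) ✓  (M2,T2,I3)→finished(I3,T2) ✓  (M2,T3,I1)→finished(I1,T3) ✓  (M3,T1,I2)→finished(I2,T1) ✓  (M3,T2,I1)→finished(I1,T2) ✓  (M3,T4,I1)→finished(I1,T4) ✓  (M3,T4,I3)→finished(I3,T4) ✓
Every restrictor triple satisfies the scope.

True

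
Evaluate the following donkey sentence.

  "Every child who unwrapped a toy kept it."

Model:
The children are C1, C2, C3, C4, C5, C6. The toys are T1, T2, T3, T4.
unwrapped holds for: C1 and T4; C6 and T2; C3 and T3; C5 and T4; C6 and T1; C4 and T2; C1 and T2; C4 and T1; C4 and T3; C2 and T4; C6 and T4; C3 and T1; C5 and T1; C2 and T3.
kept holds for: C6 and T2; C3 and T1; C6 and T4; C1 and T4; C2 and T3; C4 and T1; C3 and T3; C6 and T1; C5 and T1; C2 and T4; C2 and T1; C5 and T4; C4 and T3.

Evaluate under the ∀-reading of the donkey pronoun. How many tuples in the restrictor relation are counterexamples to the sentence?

2

"it" takes "a toy" as antecedent — a donkey pronoun bound across the clause boundary.
Strong reading: for every (c,t) with unwrapped(c,t), kept(c,t).
Restrictor pairs: (C1,T2) ✗  (C1,T4) ✓  (C2,T3) ✓  (C2,T4) ✓  (C3,T1) ✓  (C3,T3) ✓  (C4,T1) ✓  (C4,T2) ✗  (C4,T3) ✓  (C5,T1) ✓  (C5,T4) ✓  (C6,T1) ✓  (C6,T2) ✓  (C6,T4) ✓
Counterexamples (restrictor pairs failing the scope): 2.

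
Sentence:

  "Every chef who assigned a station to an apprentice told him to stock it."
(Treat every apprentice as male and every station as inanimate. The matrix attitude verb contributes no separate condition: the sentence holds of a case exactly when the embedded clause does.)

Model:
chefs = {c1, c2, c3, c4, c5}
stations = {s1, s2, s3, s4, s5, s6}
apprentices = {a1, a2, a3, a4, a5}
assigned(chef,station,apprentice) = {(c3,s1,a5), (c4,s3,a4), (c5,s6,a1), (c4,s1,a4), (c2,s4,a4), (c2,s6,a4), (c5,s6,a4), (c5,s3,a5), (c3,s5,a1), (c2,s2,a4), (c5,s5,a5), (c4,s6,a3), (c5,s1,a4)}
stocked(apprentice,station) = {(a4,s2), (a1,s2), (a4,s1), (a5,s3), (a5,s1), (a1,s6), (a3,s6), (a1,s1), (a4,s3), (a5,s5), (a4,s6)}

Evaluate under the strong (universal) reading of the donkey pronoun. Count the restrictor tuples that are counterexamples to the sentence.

2

"him" takes "an apprentice" as antecedent and "it" takes "a station"; both are donkey pronouns co-varying with the restrictor.
Strong reading: for every (c,s,a) with assigned(c,s,a), stocked(a,s).
Restrictor triples: (c2,s2,a4)→stocked(a4,s2) ✓  (c2,s4,a4)→stocked(a4,s4) ✗  (c2,s6,a4)→stocked(a4,s6) ✓  (c3,s1,a5)→stocked(a5,s1) ✓  (c3,s5,a1)→stocked(a1,s5) ✗  (c4,s1,a4)→stocked(a4,s1) ✓  (c4,s3,a4)→stocked(a4,s3) ✓  (c4,s6,a3)→stocked(a3,s6) ✓  (c5,s1,a4)→stocked(a4,s1) ✓  (c5,s3,a5)→stocked(a5,s3) ✓  (c5,s5,a5)→stocked(a5,s5) ✓  (c5,s6,a1)→stocked(a1,s6) ✓  (c5,s6,a4)→stocked(a4,s6) ✓
Counterexamples (restrictor triples failing the scope): 2.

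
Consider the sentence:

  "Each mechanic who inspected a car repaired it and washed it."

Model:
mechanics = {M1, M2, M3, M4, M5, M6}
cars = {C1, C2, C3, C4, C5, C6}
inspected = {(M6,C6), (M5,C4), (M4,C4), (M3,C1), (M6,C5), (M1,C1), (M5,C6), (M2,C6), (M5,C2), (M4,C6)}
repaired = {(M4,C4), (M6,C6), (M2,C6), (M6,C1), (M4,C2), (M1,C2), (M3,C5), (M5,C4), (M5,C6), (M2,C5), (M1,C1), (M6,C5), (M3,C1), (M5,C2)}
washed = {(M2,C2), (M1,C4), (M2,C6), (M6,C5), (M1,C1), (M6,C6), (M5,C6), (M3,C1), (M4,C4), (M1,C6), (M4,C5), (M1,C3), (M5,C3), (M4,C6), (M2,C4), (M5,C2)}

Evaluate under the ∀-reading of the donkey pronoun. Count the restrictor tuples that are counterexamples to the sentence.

"it" takes "a car" as antecedent — a donkey pronoun bound across the clause boundary.
Strong reading: for every (m,c) with inspected(m,c), repaired(m,c) ∧ washed(m,c).
Restrictor pairs: (M1,C1) ✓  (M2,C6) ✓  (M3,C1) ✓  (M4,C4) ✓  (M4,C6) ✗  (M5,C2) ✓  (M5,C4) ✗  (M5,C6) ✓  (M6,C5) ✓  (M6,C6) ✓
Counterexamples (restrictor pairs failing the scope): 2.

2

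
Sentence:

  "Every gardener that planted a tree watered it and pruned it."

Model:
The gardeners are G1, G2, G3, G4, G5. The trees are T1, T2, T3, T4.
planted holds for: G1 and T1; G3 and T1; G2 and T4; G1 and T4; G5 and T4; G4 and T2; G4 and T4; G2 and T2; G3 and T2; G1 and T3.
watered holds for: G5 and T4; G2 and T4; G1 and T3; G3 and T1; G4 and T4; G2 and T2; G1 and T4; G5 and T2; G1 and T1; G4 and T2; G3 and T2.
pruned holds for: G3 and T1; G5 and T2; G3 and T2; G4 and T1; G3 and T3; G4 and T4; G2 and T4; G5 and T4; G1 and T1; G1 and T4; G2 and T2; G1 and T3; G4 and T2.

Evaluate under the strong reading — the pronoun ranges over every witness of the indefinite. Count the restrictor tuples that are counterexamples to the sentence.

"it" takes "a tree" as antecedent — a donkey pronoun bound across the clause boundary.
Strong reading: for every (g,t) with planted(g,t), watered(g,t) ∧ pruned(g,t).
Restrictor pairs: (G1,T1) ✓  (G1,T3) ✓  (G1,T4) ✓  (G2,T2) ✓  (G2,T4) ✓  (G3,T1) ✓  (G3,T2) ✓  (G4,T2) ✓  (G4,T4) ✓  (G5,T4) ✓
Counterexamples (restrictor pairs failing the scope): 0.

0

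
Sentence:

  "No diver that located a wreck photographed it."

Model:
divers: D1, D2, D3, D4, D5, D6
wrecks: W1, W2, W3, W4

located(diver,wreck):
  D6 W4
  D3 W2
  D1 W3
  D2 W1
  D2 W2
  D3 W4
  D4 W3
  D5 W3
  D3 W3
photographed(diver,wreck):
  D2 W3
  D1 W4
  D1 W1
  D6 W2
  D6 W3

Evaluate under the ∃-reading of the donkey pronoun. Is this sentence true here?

"it" takes "a wreck" as antecedent — a donkey pronoun bound across the clause boundary.
Truth condition: for no (d,w) with located(d,w) does photographed(d,w) hold.
Restrictor pairs — does the scope hold? (D1,W3):fails  (D2,W1):fails  (D2,W2):fails  (D3,W2):fails  (D3,W3):fails  (D3,W4):fails  (D4,W3):fails  (D5,W3):fails  (D6,W4):fails
Scope holds for no restrictor pair, so the sentence is true.

True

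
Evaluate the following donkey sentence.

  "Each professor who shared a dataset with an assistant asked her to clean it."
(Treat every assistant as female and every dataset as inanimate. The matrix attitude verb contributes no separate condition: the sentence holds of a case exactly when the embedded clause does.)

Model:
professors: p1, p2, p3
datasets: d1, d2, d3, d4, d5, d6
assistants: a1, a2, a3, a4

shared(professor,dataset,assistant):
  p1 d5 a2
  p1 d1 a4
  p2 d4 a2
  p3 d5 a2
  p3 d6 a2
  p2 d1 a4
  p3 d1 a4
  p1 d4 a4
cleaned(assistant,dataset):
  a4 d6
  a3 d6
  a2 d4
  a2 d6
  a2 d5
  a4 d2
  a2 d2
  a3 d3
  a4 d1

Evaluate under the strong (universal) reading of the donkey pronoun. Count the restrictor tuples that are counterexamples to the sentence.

"her" takes "an assistant" as antecedent and "it" takes "a dataset"; both are donkey pronouns co-varying with the restrictor.
Strong reading: for every (p,d,a) with shared(p,d,a), cleaned(a,d).
Restrictor triples: (p1,d1,a4)→cleaned(a4,d1) ✓  (p1,d4,a4)→cleaned(a4,d4) ✗  (p1,d5,a2)→cleaned(a2,d5) ✓  (p2,d1,a4)→cleaned(a4,d1) ✓  (p2,d4,a2)→cleaned(a2,d4) ✓  (p3,d1,a4)→cleaned(a4,d1) ✓  (p3,d5,a2)→cleaned(a2,d5) ✓  (p3,d6,a2)→cleaned(a2,d6) ✓
Counterexamples (restrictor triples failing the scope): 1.

1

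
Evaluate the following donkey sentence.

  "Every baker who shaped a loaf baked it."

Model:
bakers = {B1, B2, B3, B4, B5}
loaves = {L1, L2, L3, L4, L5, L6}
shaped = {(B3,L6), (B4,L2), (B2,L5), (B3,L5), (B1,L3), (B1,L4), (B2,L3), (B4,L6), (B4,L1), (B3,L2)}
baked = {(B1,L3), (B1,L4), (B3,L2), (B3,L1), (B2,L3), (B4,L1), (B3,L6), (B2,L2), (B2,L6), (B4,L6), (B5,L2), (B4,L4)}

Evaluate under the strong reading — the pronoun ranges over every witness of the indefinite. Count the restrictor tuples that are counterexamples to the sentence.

"it" takes "a loaf" as antecedent — a donkey pronoun bound across the clause boundary.
Strong reading: for every (b,l) with shaped(b,l), baked(b,l).
Restrictor pairs: (B1,L3) ✓  (B1,L4) ✓  (B2,L3) ✓  (B2,L5) ✗  (B3,L2) ✓  (B3,L5) ✗  (B3,L6) ✓  (B4,L1) ✓  (B4,L2) ✗  (B4,L6) ✓
Counterexamples (restrictor pairs failing the scope): 3.

3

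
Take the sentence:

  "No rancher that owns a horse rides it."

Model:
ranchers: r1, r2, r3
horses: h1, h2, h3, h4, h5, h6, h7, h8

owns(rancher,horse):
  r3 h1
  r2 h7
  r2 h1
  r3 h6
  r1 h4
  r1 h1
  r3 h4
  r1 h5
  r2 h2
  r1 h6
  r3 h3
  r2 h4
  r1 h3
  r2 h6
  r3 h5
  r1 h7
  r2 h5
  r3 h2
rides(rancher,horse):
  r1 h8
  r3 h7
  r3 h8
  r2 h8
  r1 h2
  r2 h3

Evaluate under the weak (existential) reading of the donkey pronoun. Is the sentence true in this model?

True

"it" takes "a horse" as antecedent — a donkey pronoun bound across the clause boundary.
Truth condition: for no (r,h) with owns(r,h) does rides(r,h) hold.
Restrictor pairs — does the scope hold? (r1,h1):fails  (r1,h3):fails  (r1,h4):fails  (r1,h5):fails  (r1,h6):fails  (r1,h7):fails  (r2,h1):fails  (r2,h2):fails  (r2,h4):fails  (r2,h5):fails  (r2,h6):fails  (r2,h7):fails  (r3,h1):fails  (r3,h2):fails  (r3,h3):fails  (r3,h4):fails  (r3,h5):fails  (r3,h6):fails
Scope holds for no restrictor pair, so the sentence is true.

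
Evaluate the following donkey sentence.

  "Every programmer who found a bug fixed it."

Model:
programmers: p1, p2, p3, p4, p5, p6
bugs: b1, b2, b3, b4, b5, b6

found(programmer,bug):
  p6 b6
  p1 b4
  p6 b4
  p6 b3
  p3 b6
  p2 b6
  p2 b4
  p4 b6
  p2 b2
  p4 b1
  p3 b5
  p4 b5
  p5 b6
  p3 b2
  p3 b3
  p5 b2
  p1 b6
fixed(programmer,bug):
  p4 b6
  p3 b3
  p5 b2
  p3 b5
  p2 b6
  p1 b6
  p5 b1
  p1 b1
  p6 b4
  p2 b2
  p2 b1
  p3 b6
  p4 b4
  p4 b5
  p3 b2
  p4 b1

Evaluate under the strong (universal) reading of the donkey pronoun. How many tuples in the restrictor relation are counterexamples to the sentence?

"it" takes "a bug" as antecedent — a donkey pronoun bound across the clause boundary.
Strong reading: for every (p,b) with found(p,b), fixed(p,b).
Restrictor pairs: (p1,b4) ✗  (p1,b6) ✓  (p2,b2) ✓  (p2,b4) ✗  (p2,b6) ✓  (p3,b2) ✓  (p3,b3) ✓  (p3,b5) ✓  (p3,b6) ✓  (p4,b1) ✓  (p4,b5) ✓  (p4,b6) ✓  (p5,b2) ✓  (p5,b6) ✗  (p6,b3) ✗  (p6,b4) ✓  (p6,b6) ✗
Counterexamples (restrictor pairs failing the scope): 5.

5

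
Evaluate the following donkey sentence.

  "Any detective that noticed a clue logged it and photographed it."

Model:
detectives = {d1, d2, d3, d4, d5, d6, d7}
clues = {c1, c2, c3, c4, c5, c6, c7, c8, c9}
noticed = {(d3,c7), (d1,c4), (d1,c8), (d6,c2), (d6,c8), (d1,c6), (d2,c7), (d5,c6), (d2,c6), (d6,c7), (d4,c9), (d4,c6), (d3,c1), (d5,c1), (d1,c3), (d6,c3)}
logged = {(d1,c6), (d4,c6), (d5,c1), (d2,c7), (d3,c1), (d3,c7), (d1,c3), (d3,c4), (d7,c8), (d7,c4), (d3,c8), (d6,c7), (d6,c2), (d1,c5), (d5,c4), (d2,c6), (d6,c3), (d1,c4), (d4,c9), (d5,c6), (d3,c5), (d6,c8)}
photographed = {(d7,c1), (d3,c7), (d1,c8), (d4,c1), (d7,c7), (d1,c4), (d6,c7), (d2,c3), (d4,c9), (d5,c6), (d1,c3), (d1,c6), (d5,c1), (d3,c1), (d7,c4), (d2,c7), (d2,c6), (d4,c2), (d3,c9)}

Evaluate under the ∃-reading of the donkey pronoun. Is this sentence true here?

True

"it" takes "a clue" as antecedent — a donkey pronoun bound across the clause boundary.
Weak reading: every detective d with some noticed-clue has at least one noticed-clue c such that logged(d,c) ∧ photographed(d,c).
Per detective: d1:✓  d2:✓  d3:✓  d4:✓  d5:✓  d6:✓
Every detective in the restrictor has a witness.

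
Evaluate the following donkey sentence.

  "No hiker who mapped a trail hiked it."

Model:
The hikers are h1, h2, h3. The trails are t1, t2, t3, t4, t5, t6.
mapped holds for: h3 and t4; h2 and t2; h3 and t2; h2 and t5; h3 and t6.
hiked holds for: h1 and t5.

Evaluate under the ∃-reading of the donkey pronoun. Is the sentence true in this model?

True

"it" takes "a trail" as antecedent — a donkey pronoun bound across the clause boundary.
Truth condition: for no (h,t) with mapped(h,t) does hiked(h,t) hold.
Restrictor pairs — does the scope hold? (h2,t2):fails  (h2,t5):fails  (h3,t2):fails  (h3,t4):fails  (h3,t6):fails
Scope holds for no restrictor pair, so the sentence is true.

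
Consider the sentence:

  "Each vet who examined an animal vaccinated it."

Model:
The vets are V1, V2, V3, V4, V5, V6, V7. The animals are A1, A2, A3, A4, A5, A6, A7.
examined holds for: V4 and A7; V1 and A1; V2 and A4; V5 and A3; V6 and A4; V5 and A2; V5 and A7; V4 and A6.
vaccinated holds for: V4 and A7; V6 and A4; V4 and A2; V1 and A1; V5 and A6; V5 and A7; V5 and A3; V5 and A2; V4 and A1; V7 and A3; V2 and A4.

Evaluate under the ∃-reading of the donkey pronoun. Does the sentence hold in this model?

True

"it" takes "an animal" as antecedent — a donkey pronoun bound across the clause boundary.
Weak reading: every vet v with some examined-animal has at least one examined-animal a such that vaccinated(v,a).
Per vet: V1:✓  V2:✓  V4:✓  V5:✓  V6:✓
Every vet in the restrictor has a witness.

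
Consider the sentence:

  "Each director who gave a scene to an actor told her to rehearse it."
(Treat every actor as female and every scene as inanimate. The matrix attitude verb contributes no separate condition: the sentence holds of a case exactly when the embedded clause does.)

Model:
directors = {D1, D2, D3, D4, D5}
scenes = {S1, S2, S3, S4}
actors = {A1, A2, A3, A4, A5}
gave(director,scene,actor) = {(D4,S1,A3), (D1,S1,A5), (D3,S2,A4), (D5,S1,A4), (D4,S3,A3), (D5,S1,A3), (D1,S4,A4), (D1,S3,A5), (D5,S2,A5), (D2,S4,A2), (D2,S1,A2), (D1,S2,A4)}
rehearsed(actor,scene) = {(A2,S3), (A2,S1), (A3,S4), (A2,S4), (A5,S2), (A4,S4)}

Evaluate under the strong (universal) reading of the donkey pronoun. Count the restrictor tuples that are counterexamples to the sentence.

"her" takes "an actor" as antecedent and "it" takes "a scene"; both are donkey pronouns co-varying with the restrictor.
Strong reading: for every (d,s,a) with gave(d,s,a), rehearsed(a,s).
Restrictor triples: (D1,S1,A5)→rehearsed(A5,S1) ✗  (D1,S2,A4)→rehearsed(A4,S2) ✗  (D1,S3,A5)→rehearsed(A5,S3) ✗  (D1,S4,A4)→rehearsed(A4,S4) ✓  (D2,S1,A2)→rehearsed(A2,S1) ✓  (D2,S4,A2)→rehearsed(A2,S4) ✓  (D3,S2,A4)→rehearsed(A4,S2) ✗  (D4,S1,A3)→rehearsed(A3,S1) ✗  (D4,S3,A3)→rehearsed(A3,S3) ✗  (D5,S1,A3)→rehearsed(A3,S1) ✗  (D5,S1,A4)→rehearsed(A4,S1) ✗  (D5,S2,A5)→rehearsed(A5,S2) ✓
Counterexamples (restrictor triples failing the scope): 8.

8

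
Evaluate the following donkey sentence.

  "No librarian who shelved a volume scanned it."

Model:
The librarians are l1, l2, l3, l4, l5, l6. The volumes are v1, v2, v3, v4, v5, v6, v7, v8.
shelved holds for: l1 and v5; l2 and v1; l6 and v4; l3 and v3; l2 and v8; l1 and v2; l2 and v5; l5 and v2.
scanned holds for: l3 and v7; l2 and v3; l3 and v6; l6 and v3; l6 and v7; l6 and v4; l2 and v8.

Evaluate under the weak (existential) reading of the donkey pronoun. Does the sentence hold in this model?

False

"it" takes "a volume" as antecedent — a donkey pronoun bound across the clause boundary.
Truth condition: for no (l,v) with shelved(l,v) does scanned(l,v) hold.
Restrictor pairs — does the scope hold? (l1,v2):fails  (l1,v5):fails  (l2,v1):fails  (l2,v5):fails  (l2,v8):holds  (l3,v3):fails  (l5,v2):fails  (l6,v4):holds
Scope holds for 2 pair(s), so the sentence is false.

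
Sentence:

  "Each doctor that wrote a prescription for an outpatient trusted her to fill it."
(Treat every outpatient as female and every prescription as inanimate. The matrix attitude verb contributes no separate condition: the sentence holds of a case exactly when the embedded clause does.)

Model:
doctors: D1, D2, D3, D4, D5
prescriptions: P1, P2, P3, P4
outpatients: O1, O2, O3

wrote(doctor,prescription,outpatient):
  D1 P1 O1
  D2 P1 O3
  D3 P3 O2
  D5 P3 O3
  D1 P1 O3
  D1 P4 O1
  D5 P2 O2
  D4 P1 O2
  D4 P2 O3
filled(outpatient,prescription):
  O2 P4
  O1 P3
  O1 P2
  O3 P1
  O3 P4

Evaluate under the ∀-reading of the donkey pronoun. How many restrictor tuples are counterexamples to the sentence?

"her" takes "an outpatient" as antecedent and "it" takes "a prescription"; both are donkey pronouns co-varying with the restrictor.
Strong reading: for every (d,p,o) with wrote(d,p,o), filled(o,p).
Restrictor triples: (D1,P1,O1)→filled(O1,P1) ✗  (D1,P1,O3)→filled(O3,P1) ✓  (D1,P4,O1)→filled(O1,P4) ✗  (D2,P1,O3)→filled(O3,P1) ✓  (D3,P3,O2)→filled(O2,P3) ✗  (D4,P1,O2)→filled(O2,P1) ✗  (D4,P2,O3)→filled(O3,P2) ✗  (D5,P2,O2)→filled(O2,P2) ✗  (D5,P3,O3)→filled(O3,P3) ✗
Counterexamples (restrictor triples failing the scope): 7.

7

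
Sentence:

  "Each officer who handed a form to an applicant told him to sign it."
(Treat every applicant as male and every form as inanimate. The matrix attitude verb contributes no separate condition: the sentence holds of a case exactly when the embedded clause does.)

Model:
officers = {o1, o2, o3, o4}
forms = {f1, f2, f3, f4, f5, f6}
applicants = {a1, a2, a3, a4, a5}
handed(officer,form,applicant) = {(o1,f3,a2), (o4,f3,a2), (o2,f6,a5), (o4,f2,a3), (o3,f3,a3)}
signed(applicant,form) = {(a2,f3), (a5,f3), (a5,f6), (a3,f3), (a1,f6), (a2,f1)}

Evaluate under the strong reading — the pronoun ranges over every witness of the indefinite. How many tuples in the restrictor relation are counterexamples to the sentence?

1

"him" takes "an applicant" as antecedent and "it" takes "a form"; both are donkey pronouns co-varying with the restrictor.
Strong reading: for every (o,f,a) with handed(o,f,a), signed(a,f).
Restrictor triples: (o1,f3,a2)→signed(a2,f3) ✓  (o2,f6,a5)→signed(a5,f6) ✓  (o3,f3,a3)→signed(a3,f3) ✓  (o4,f2,a3)→signed(a3,f2) ✗  (o4,f3,a2)→signed(a2,f3) ✓
Counterexamples (restrictor triples failing the scope): 1.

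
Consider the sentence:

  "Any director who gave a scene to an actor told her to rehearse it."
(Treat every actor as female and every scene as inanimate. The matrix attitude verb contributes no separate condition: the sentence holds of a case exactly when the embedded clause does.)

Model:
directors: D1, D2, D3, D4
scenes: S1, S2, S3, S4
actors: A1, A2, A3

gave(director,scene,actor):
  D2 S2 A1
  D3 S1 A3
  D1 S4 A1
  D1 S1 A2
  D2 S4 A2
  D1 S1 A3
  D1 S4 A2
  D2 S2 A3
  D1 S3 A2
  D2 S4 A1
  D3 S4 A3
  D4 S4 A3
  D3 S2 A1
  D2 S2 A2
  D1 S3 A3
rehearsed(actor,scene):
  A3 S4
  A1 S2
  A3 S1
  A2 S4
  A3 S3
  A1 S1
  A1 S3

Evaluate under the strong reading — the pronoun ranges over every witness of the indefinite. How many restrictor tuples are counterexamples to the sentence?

6

"her" takes "an actor" as antecedent and "it" takes "a scene"; both are donkey pronouns co-varying with the restrictor.
Strong reading: for every (d,s,a) with gave(d,s,a), rehearsed(a,s).
Restrictor triples: (D1,S1,A2)→rehearsed(A2,S1) ✗  (D1,S1,A3)→rehearsed(A3,S1) ✓  (D1,S3,A2)→rehearsed(A2,S3) ✗  (D1,S3,A3)→rehearsed(A3,S3) ✓  (D1,S4,A1)→rehearsed(A1,S4) ✗  (D1,S4,A2)→rehearsed(A2,S4) ✓  (D2,S2,A1)→rehearsed(A1,S2) ✓  (D2,S2,A2)→rehearsed(A2,S2) ✗  (D2,S2,A3)→rehearsed(A3,S2) ✗  (D2,S4,A1)→rehearsed(A1,S4) ✗  (D2,S4,A2)→rehearsed(A2,S4) ✓  (D3,S1,A3)→rehearsed(A3,S1) ✓  (D3,S2,A1)→rehearsed(A1,S2) ✓  (D3,S4,A3)→rehearsed(A3,S4) ✓  (D4,S4,A3)→rehearsed(A3,S4) ✓
Counterexamples (restrictor triples failing the scope): 6.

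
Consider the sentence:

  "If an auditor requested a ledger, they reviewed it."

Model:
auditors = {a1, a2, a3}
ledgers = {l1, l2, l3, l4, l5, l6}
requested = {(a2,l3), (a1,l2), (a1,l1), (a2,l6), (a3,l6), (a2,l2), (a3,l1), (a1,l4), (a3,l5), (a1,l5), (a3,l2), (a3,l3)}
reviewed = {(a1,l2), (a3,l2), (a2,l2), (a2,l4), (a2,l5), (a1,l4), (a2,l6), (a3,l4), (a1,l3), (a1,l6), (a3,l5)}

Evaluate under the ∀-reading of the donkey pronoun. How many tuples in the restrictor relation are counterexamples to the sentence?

6

"it" takes "a ledger" as antecedent — a donkey pronoun bound across the clause boundary.
Strong reading: for every (a,l) with requested(a,l), reviewed(a,l).
Restrictor pairs: (a1,l1) ✗  (a1,l2) ✓  (a1,l4) ✓  (a1,l5) ✗  (a2,l2) ✓  (a2,l3) ✗  (a2,l6) ✓  (a3,l1) ✗  (a3,l2) ✓  (a3,l3) ✗  (a3,l5) ✓  (a3,l6) ✗
Counterexamples (restrictor pairs failing the scope): 6.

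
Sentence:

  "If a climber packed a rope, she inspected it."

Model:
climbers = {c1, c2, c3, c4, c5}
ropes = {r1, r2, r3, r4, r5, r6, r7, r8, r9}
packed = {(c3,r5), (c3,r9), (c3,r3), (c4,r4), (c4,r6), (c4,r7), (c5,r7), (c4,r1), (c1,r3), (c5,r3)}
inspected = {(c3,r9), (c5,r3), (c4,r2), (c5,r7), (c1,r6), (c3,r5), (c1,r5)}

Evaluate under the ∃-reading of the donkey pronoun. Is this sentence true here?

"it" takes "a rope" as antecedent — a donkey pronoun bound across the clause boundary.
Weak reading: every climber c with some packed-rope has at least one packed-rope r such that inspected(c,r).
Per climber: c1:✗  c3:✓  c4:✗  c5:✓
c1 has no witness among its packed-ropes.

False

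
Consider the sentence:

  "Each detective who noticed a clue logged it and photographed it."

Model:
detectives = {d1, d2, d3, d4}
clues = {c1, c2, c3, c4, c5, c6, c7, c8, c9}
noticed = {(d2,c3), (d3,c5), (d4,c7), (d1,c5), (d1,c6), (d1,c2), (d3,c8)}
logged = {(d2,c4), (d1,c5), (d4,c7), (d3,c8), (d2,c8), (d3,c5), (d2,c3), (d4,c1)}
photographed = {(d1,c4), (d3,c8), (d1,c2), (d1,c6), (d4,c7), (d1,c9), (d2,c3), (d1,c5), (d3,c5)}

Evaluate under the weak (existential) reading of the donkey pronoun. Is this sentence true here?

True

"it" takes "a clue" as antecedent — a donkey pronoun bound across the clause boundary.
Weak reading: every detective d with some noticed-clue has at least one noticed-clue c such that logged(d,c) ∧ photographed(d,c).
Per detective: d1:✓  d2:✓  d3:✓  d4:✓
Every detective in the restrictor has a witness.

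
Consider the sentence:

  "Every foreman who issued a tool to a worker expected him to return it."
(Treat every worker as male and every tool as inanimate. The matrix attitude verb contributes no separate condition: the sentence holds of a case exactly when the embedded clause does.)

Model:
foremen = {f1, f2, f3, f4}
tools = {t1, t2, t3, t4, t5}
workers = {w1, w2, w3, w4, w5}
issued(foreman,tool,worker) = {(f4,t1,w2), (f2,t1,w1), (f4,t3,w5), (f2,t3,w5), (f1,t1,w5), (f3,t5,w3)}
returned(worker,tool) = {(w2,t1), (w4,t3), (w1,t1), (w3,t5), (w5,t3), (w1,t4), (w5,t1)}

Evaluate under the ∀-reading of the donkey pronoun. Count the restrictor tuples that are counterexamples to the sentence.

0

"him" takes "a worker" as antecedent and "it" takes "a tool"; both are donkey pronouns co-varying with the restrictor.
Strong reading: for every (f,t,w) with issued(f,t,w), returned(w,t).
Restrictor triples: (f1,t1,w5)→returned(w5,t1) ✓  (f2,t1,w1)→returned(w1,t1) ✓  (f2,t3,w5)→returned(w5,t3) ✓  (f3,t5,w3)→returned(w3,t5) ✓  (f4,t1,w2)→returned(w2,t1) ✓  (f4,t3,w5)→returned(w5,t3) ✓
Counterexamples (restrictor triples failing the scope): 0.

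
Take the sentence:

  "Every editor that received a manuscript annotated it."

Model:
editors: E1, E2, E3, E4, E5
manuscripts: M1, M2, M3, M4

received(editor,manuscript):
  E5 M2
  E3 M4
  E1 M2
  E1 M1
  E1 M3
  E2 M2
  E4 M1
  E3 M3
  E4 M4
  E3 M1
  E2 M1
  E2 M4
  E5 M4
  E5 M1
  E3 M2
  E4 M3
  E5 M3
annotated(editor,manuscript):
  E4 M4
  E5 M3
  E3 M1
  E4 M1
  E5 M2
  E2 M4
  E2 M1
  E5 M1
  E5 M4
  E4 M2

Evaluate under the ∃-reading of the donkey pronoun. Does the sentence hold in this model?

"it" takes "a manuscript" as antecedent — a donkey pronoun bound across the clause boundary.
Weak reading: every editor e with some received-manuscript has at least one received-manuscript m such that annotated(e,m).
Per editor: E1:✗  E2:✓  E3:✓  E4:✓  E5:✓
E1 has no witness among its received-manuscripts.

False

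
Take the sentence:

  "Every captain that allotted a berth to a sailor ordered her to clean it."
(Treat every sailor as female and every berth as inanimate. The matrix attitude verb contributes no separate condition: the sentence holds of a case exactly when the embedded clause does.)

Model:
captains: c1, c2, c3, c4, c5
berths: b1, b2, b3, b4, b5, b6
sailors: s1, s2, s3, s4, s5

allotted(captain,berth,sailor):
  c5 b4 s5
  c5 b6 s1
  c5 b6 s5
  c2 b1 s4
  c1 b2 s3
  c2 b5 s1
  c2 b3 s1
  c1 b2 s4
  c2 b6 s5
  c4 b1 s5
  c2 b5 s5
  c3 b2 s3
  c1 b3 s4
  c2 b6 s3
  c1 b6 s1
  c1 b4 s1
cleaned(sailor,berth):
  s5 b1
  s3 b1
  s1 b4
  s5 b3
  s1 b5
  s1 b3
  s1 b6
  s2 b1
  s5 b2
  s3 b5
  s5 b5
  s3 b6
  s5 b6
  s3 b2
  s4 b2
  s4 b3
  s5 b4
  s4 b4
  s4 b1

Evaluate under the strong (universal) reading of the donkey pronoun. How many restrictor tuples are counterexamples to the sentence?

"her" takes "a sailor" as antecedent and "it" takes "a berth"; both are donkey pronouns co-varying with the restrictor.
Strong reading: for every (c,b,s) with allotted(c,b,s), cleaned(s,b).
Restrictor triples: (c1,b2,s3)→cleaned(s3,b2) ✓  (c1,b2,s4)→cleaned(s4,b2) ✓  (c1,b3,s4)→cleaned(s4,b3) ✓  (c1,b4,s1)→cleaned(s1,b4) ✓  (c1,b6,s1)→cleaned(s1,b6) ✓  (c2,b1,s4)→cleaned(s4,b1) ✓  (c2,b3,s1)→cleaned(s1,b3) ✓  (c2,b5,s1)→cleaned(s1,b5) ✓  (c2,b5,s5)→cleaned(s5,b5) ✓  (c2,b6,s3)→cleaned(s3,b6) ✓  (c2,b6,s5)→cleaned(s5,b6) ✓  (c3,b2,s3)→cleaned(s3,b2) ✓  (c4,b1,s5)→cleaned(s5,b1) ✓  (c5,b4,s5)→cleaned(s5,b4) ✓  (c5,b6,s1)→cleaned(s1,b6) ✓  (c5,b6,s5)→cleaned(s5,b6) ✓
Counterexamples (restrictor triples failing the scope): 0.

0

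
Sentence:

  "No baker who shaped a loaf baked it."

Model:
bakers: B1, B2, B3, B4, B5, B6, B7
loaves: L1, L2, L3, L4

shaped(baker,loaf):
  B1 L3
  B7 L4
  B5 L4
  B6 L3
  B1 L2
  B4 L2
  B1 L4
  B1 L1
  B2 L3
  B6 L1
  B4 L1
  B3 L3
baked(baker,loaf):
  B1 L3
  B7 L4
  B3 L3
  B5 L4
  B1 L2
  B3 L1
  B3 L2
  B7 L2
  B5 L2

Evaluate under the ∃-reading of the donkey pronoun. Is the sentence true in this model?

"it" takes "a loaf" as antecedent — a donkey pronoun bound across the clause boundary.
Truth condition: for no (b,l) with shaped(b,l) does baked(b,l) hold.
Restrictor pairs — does the scope hold? (B1,L1):fails  (B1,L2):holds  (B1,L3):holds  (B1,L4):fails  (B2,L3):fails  (B3,L3):holds  (B4,L1):fails  (B4,L2):fails  (B5,L4):holds  (B6,L1):fails  (B6,L3):fails  (B7,L4):holds
Scope holds for 5 pair(s), so the sentence is false.

False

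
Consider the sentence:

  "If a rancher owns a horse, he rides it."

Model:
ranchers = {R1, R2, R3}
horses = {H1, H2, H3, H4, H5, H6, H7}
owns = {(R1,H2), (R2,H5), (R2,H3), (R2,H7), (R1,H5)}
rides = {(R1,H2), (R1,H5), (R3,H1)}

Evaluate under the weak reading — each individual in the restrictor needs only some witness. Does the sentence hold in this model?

False

"it" takes "a horse" as antecedent — a donkey pronoun bound across the clause boundary.
Weak reading: every rancher r with some owns-horse has at least one owns-horse h such that rides(r,h).
Per rancher: R1:✓  R2:✗
R2 has no witness among its owns-horses.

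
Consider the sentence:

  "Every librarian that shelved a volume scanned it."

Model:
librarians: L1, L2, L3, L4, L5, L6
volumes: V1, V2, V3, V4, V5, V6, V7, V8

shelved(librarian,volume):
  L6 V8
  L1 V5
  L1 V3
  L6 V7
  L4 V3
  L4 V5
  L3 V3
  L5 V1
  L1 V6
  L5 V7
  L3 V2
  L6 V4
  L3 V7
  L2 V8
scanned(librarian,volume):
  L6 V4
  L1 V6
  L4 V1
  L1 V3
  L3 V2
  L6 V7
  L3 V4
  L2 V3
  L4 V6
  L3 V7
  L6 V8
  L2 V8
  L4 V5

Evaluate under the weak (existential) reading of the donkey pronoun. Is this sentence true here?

"it" takes "a volume" as antecedent — a donkey pronoun bound across the clause boundary.
Weak reading: every librarian l with some shelved-volume has at least one shelved-volume v such that scanned(l,v).
Per librarian: L1:✓  L2:✓  L3:✓  L4:✓  L5:✗  L6:✓
L5 has no witness among its shelved-volumes.

False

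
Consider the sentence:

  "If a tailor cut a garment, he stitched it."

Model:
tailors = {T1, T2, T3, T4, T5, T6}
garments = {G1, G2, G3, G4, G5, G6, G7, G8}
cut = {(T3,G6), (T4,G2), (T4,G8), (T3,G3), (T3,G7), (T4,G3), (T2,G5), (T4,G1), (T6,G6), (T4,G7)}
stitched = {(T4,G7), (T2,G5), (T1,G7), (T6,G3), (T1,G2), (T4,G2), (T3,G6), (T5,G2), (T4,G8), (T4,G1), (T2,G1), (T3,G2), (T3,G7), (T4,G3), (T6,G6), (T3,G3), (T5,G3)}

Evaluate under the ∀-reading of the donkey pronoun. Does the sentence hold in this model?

"it" takes "a garment" as antecedent — a donkey pronoun bound across the clause boundary.
Strong reading: for every (t,g) with cut(t,g), stitched(t,g).
Restrictor pairs: (T2,G5) ✓  (T3,G3) ✓  (T3,G6) ✓  (T3,G7) ✓  (T4,G1) ✓  (T4,G2) ✓  (T4,G3) ✓  (T4,G7) ✓  (T4,G8) ✓  (T6,G6) ✓
Every restrictor pair satisfies the scope.

True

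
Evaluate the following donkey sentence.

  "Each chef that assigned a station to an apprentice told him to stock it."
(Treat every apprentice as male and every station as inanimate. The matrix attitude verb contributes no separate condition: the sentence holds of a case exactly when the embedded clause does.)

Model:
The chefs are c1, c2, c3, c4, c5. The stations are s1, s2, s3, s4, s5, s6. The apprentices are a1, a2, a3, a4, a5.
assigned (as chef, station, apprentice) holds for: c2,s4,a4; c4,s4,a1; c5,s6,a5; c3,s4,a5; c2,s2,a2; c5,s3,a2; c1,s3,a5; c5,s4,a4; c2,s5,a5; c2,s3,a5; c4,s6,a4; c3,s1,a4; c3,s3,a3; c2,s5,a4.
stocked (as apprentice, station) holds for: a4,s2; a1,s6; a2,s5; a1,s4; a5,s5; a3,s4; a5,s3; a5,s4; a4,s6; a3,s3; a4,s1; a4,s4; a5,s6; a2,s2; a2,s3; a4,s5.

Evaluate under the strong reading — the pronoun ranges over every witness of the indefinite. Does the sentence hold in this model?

True

"him" takes "an apprentice" as antecedent and "it" takes "a station"; both are donkey pronouns co-varying with the restrictor.
Strong reading: for every (c,s,a) with assigned(c,s,a), stocked(a,s).
Restrictor triples: (c1,s3,a5)→stocked(a5,s3) ✓  (c2,s2,a2)→stocked(a2,s2) ✓  (c2,s3,a5)→stocked(a5,s3) ✓  (c2,s4,a4)→stocked(a4,s4) ✓  (c2,s5,a4)→stocked(a4,s5) ✓  (c2,s5,a5)→stocked(a5,s5) ✓  (c3,s1,a4)→stocked(a4,s1) ✓  (c3,s3,a3)→stocked(a3,s3) ✓  (c3,s4,a5)→stocked(a5,s4) ✓  (c4,s4,a1)→stocked(a1,s4) ✓  (c4,s6,a4)→stocked(a4,s6) ✓  (c5,s3,a2)→stocked(a2,s3) ✓  (c5,s4,a4)→stocked(a4,s4) ✓  (c5,s6,a5)→stocked(a5,s6) ✓
Every restrictor triple satisfies the scope.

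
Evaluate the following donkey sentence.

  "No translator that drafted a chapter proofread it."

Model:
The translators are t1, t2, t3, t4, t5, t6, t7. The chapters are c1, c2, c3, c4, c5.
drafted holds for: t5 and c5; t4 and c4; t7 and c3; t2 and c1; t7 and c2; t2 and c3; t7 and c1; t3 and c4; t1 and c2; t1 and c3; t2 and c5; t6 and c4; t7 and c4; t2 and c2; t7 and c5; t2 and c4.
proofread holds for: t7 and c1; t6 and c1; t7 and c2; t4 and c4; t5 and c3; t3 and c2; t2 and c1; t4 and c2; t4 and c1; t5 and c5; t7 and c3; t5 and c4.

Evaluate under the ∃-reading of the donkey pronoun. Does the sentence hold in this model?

"it" takes "a chapter" as antecedent — a donkey pronoun bound across the clause boundary.
Truth condition: for no (t,c) with drafted(t,c) does proofread(t,c) hold.
Restrictor pairs — does the scope hold? (t1,c2):fails  (t1,c3):fails  (t2,c1):holds  (t2,c2):fails  (t2,c3):fails  (t2,c4):fails  (t2,c5):fails  (t3,c4):fails  (t4,c4):holds  (t5,c5):holds  (t6,c4):fails  (t7,c1):holds  (t7,c2):holds  (t7,c3):holds  (t7,c4):fails  (t7,c5):fails
Scope holds for 6 pair(s), so the sentence is false.

False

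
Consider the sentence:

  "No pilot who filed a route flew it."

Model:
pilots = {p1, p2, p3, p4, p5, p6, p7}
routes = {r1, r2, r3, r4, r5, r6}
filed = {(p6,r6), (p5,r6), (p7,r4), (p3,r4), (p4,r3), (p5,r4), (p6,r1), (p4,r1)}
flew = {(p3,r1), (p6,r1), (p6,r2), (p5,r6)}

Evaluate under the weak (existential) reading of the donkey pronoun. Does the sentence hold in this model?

False

"it" takes "a route" as antecedent — a donkey pronoun bound across the clause boundary.
Truth condition: for no (p,r) with filed(p,r) does flew(p,r) hold.
Restrictor pairs — does the scope hold? (p3,r4):fails  (p4,r1):fails  (p4,r3):fails  (p5,r4):fails  (p5,r6):holds  (p6,r1):holds  (p6,r6):fails  (p7,r4):fails
Scope holds for 2 pair(s), so the sentence is false.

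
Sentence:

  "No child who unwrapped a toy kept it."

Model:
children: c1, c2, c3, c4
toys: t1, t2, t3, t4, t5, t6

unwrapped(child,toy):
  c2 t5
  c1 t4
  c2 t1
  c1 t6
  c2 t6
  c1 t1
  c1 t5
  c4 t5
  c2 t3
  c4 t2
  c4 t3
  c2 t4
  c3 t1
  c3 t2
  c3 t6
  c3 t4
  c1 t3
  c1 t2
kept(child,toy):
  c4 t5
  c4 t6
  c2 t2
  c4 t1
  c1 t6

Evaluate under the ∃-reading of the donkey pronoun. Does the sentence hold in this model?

"it" takes "a toy" as antecedent — a donkey pronoun bound across the clause boundary.
Truth condition: for no (c,t) with unwrapped(c,t) does kept(c,t) hold.
Restrictor pairs — does the scope hold? (c1,t1):fails  (c1,t2):fails  (c1,t3):fails  (c1,t4):fails  (c1,t5):fails  (c1,t6):holds  (c2,t1):fails  (c2,t3):fails  (c2,t4):fails  (c2,t5):fails  (c2,t6):fails  (c3,t1):fails  (c3,t2):fails  (c3,t4):fails  (c3,t6):fails  (c4,t2):fails  (c4,t3):fails  (c4,t5):holds
Scope holds for 2 pair(s), so the sentence is false.

False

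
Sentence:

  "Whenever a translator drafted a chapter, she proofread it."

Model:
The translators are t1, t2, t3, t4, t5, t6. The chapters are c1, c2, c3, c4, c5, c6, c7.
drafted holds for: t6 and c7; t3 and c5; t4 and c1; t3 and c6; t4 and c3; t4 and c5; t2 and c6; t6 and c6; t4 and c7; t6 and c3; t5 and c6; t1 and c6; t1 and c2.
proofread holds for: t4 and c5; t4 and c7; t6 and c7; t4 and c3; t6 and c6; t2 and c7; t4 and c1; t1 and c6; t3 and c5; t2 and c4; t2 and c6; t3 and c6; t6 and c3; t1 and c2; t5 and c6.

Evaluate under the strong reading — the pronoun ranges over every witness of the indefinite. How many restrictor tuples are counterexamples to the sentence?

"it" takes "a chapter" as antecedent — a donkey pronoun bound across the clause boundary.
Strong reading: for every (t,c) with drafted(t,c), proofread(t,c).
Restrictor pairs: (t1,c2) ✓  (t1,c6) ✓  (t2,c6) ✓  (t3,c5) ✓  (t3,c6) ✓  (t4,c1) ✓  (t4,c3) ✓  (t4,c5) ✓  (t4,c7) ✓  (t5,c6) ✓  (t6,c3) ✓  (t6,c6) ✓  (t6,c7) ✓
Counterexamples (restrictor pairs failing the scope): 0.

0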